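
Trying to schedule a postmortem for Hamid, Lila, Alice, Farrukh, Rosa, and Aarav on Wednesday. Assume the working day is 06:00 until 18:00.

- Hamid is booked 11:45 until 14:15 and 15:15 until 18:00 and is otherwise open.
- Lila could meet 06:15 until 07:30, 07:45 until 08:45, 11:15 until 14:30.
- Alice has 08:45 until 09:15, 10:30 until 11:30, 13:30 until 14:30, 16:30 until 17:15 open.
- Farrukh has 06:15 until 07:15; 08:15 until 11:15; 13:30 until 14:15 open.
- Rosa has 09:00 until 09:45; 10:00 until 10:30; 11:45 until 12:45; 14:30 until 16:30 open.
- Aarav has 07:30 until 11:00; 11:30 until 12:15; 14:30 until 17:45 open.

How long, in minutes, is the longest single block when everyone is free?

0

Hamid free: 06:00-11:45, 14:15-15:15 (invert busy blocks within the working day).
Lila free: 06:15-07:30, 07:45-08:45, 11:15-14:30.
Alice free: 08:45-09:15, 10:30-11:30, 13:30-14:30, 16:30-17:15.
Farrukh free: 06:15-07:15, 08:15-11:15, 13:30-14:15.
Rosa free: 09:00-09:45, 10:00-10:30, 11:45-12:45, 14:30-16:30.
Aarav free: 07:30-11:00, 11:30-12:15, 14:30-17:45.
Hamid ∩ Lila: 06:15-07:30, 07:45-08:45, 11:15-11:45, 14:15-14:30.
Hamid ∩ Lila ∩ Alice: 11:15-11:30, 14:15-14:30.
Hamid ∩ Lila ∩ Alice ∩ Farrukh: ∅.
Hamid ∩ Lila ∩ Alice ∩ Farrukh ∩ Rosa: ∅.
Hamid ∩ Lila ∩ Alice ∩ Farrukh ∩ Rosa ∩ Aarav: ∅.
There is no time when everyone is free.
No common window exists, so the longest block is 0 minutes.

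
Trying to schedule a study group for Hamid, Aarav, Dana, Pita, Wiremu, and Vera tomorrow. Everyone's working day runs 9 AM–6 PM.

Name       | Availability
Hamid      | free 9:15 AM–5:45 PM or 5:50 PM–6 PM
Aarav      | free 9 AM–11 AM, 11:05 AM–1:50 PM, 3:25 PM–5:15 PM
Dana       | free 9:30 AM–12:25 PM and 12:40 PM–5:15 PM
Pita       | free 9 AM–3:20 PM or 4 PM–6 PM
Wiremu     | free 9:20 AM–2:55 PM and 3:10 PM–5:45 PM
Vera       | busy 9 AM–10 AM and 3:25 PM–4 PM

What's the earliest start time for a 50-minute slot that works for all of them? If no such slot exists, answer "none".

Hamid free: 09:15-17:45, 17:50-18:00.
Aarav free: 09:00-11:00, 11:05-13:50, 15:25-17:15.
Dana free: 09:30-12:25, 12:40-17:15.
Pita free: 09:00-15:20, 16:00-18:00.
Wiremu free: 09:20-14:55, 15:10-17:45.
Vera free: 10:00-15:25, 16:00-18:00 (invert busy blocks within the working day).
Hamid ∩ Aarav: 09:15-11:00, 11:05-13:50, 15:25-17:15.
Hamid ∩ Aarav ∩ Dana: 09:30-11:00, 11:05-12:25, 12:40-13:50, 15:25-17:15.
Hamid ∩ Aarav ∩ Dana ∩ Pita: 09:30-11:00, 11:05-12:25, 12:40-13:50, 16:00-17:15.
Hamid ∩ Aarav ∩ Dana ∩ Pita ∩ Wiremu: 09:30-11:00, 11:05-12:25, 12:40-13:50, 16:00-17:15.
Hamid ∩ Aarav ∩ Dana ∩ Pita ∩ Wiremu ∩ Vera: 10:00-11:00, 11:05-12:25, 12:40-13:50, 16:00-17:15.
Those are the intersection windows.
The first common window of at least 50 minutes is 10:00-11:00, so the earliest start is 10:00.

10:00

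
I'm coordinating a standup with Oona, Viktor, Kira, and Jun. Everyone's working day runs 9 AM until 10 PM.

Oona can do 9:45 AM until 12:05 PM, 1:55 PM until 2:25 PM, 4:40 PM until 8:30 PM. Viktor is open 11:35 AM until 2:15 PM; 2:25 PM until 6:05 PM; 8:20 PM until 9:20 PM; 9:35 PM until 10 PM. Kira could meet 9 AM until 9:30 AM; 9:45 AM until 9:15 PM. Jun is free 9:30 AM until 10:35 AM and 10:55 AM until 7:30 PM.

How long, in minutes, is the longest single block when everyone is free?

85

Oona ∩ Viktor: 11:35-12:05, 13:55-14:15, 16:40-18:05, 20:20-20:30.
Oona ∩ Viktor ∩ Kira: 11:35-12:05, 13:55-14:15, 16:40-18:05, 20:20-20:30.
Oona ∩ Viktor ∩ Kira ∩ Jun: 11:35-12:05, 13:55-14:15, 16:40-18:05.
The longest is 16:40-18:05 at 85 minutes.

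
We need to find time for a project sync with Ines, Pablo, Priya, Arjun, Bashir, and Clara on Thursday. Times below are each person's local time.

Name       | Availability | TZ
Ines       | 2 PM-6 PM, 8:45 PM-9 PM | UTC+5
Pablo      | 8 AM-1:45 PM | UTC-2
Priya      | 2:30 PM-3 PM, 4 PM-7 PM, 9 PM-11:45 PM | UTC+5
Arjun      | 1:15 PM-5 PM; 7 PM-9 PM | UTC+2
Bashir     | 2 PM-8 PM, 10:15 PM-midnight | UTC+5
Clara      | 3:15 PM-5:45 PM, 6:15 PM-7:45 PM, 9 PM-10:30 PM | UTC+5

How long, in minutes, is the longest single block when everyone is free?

90

Ines in UTC: 09:00-13:00, 15:45-16:00 (subtract 5h to convert from UTC+5).
Pablo in UTC: 10:00-15:45 (add 2h to convert from UTC-2).
Priya in UTC: 09:30-10:00, 11:00-14:00, 16:00-18:45 (subtract 5h to convert from UTC+5).
Arjun in UTC: 11:15-15:00, 17:00-19:00 (subtract 2h to convert from UTC+2).
Bashir in UTC: 09:00-15:00, 17:15-19:00 (subtract 5h to convert from UTC+5).
Clara in UTC: 10:15-12:45, 13:15-14:45, 16:00-17:30 (subtract 5h to convert from UTC+5).
Ines ∩ Pablo: 10:00-13:00.
Ines ∩ Pablo ∩ Priya: 11:00-13:00.
Ines ∩ Pablo ∩ Priya ∩ Arjun: 11:15-13:00.
Ines ∩ Pablo ∩ Priya ∩ Arjun ∩ Bashir: 11:15-13:00.
Ines ∩ Pablo ∩ Priya ∩ Arjun ∩ Bashir ∩ Clara: 11:15-12:45.
The longest is 11:15-12:45 at 90 minutes.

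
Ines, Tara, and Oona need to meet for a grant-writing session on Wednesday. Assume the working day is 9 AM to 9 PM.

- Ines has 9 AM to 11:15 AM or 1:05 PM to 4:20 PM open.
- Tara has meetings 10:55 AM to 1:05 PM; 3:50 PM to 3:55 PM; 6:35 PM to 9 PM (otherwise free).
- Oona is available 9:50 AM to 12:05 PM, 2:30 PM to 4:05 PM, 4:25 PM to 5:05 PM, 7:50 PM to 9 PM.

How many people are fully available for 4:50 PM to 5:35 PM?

Ines free: 09:00-11:15, 13:05-16:20.
Tara free: 09:00-10:55, 13:05-15:50, 15:55-18:35 (invert busy blocks within the working day).
Oona free: 09:50-12:05, 14:30-16:05, 16:25-17:05, 19:50-21:00.
Tara can make the full 16:50-17:35 slot — that's 1.

1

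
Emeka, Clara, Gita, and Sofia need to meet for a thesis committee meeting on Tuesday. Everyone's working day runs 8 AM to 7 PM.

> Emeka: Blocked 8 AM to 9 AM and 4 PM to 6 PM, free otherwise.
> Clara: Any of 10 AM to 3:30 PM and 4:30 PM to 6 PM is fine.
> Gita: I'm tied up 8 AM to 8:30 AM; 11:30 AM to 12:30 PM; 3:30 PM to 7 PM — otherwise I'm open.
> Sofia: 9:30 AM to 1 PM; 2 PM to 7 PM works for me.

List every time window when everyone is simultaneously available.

10:00-11:30, 12:30-13:00, 14:00-15:30

Emeka free: 09:00-16:00, 18:00-19:00 (invert busy blocks within the working day).
Clara free: 10:00-15:30, 16:30-18:00.
Gita free: 08:30-11:30, 12:30-15:30 (invert busy blocks within the working day).
Sofia free: 09:30-13:00, 14:00-19:00.
Emeka ∩ Clara: 10:00-15:30.
Emeka ∩ Clara ∩ Gita: 10:00-11:30, 12:30-15:30.
Emeka ∩ Clara ∩ Gita ∩ Sofia: 10:00-11:30, 12:30-13:00, 14:00-15:30.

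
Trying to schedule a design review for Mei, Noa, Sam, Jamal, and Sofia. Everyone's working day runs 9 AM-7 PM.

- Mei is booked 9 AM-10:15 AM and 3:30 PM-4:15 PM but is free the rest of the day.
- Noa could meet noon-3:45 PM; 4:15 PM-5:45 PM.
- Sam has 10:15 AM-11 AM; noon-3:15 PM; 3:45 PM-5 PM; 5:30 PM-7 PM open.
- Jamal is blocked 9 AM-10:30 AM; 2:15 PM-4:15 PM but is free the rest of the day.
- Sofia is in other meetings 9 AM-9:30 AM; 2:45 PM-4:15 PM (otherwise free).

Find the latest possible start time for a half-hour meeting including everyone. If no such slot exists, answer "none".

16:30

Mei free: 10:15-15:30, 16:15-19:00 (invert busy blocks within the working day).
Noa free: 12:00-15:45, 16:15-17:45.
Sam free: 10:15-11:00, 12:00-15:15, 15:45-17:00, 17:30-19:00.
Jamal free: 10:30-14:15, 16:15-19:00 (invert busy blocks within the working day).
Sofia free: 09:30-14:45, 16:15-19:00 (invert busy blocks within the working day).
Mei ∩ Noa: 12:00-15:30, 16:15-17:45.
Mei ∩ Noa ∩ Sam: 12:00-15:15, 16:15-17:00, 17:30-17:45.
Mei ∩ Noa ∩ Sam ∩ Jamal: 12:00-14:15, 16:15-17:00, 17:30-17:45.
Mei ∩ Noa ∩ Sam ∩ Jamal ∩ Sofia: 12:00-14:15, 16:15-17:00, 17:30-17:45.
So the common availability across everyone is 12:00-14:15, 16:15-17:00, 17:30-17:45.
The last common window of at least 30 minutes is 16:15-17:00; a 30-minute meeting can start as late as 16:30 and still end by 17:00.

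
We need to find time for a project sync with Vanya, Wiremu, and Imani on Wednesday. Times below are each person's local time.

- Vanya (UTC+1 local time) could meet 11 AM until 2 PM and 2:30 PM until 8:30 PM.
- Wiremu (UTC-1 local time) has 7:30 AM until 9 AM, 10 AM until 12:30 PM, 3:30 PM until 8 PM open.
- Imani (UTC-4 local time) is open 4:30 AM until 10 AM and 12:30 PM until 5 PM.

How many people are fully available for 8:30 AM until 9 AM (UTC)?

2

Vanya in UTC: 10:00-13:00, 13:30-19:30 (subtract 1h to convert from UTC+1).
Wiremu in UTC: 08:30-10:00, 11:00-13:30, 16:30-21:00 (add 1h to convert from UTC-1).
Imani in UTC: 08:30-14:00, 16:30-21:00 (add 4h to convert from UTC-4).
Wiremu and Imani can make the full 08:30-09:00 slot — that's 2.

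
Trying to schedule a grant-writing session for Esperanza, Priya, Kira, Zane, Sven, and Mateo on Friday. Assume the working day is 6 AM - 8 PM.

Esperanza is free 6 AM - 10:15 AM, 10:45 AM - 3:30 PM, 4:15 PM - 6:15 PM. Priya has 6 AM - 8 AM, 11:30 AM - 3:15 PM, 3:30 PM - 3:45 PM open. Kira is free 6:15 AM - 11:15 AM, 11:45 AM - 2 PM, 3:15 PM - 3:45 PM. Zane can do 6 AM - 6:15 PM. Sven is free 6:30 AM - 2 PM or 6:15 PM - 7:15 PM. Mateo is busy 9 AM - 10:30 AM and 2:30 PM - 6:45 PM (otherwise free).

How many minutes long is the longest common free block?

135

Esperanza free: 06:00-10:15, 10:45-15:30, 16:15-18:15.
Priya free: 06:00-08:00, 11:30-15:15, 15:30-15:45.
Kira free: 06:15-11:15, 11:45-14:00, 15:15-15:45.
Zane free: 06:00-18:15.
Sven free: 06:30-14:00, 18:15-19:15.
Mateo free: 06:00-09:00, 10:30-14:30, 18:45-20:00 (invert busy blocks within the working day).
Esperanza ∩ Priya: 06:00-08:00, 11:30-15:15.
Esperanza ∩ Priya ∩ Kira: 06:15-08:00, 11:45-14:00.
Esperanza ∩ Priya ∩ Kira ∩ Zane: 06:15-08:00, 11:45-14:00.
Esperanza ∩ Priya ∩ Kira ∩ Zane ∩ Sven: 06:30-08:00, 11:45-14:00.
Esperanza ∩ Priya ∩ Kira ∩ Zane ∩ Sven ∩ Mateo: 06:30-08:00, 11:45-14:00.
The longest is 11:45-14:00 at 135 minutes.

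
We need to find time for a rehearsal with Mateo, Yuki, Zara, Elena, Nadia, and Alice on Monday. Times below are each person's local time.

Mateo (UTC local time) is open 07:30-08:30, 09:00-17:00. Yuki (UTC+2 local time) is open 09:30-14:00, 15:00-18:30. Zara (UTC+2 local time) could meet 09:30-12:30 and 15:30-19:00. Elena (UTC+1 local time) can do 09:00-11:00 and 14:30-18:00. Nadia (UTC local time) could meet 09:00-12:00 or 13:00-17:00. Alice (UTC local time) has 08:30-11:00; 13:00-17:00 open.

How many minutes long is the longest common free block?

180

Mateo in UTC: 07:30-08:30, 09:00-17:00.
Yuki in UTC: 07:30-12:00, 13:00-16:30 (subtract 2h to convert from UTC+2).
Zara in UTC: 07:30-10:30, 13:30-17:00 (subtract 2h to convert from UTC+2).
Elena in UTC: 08:00-10:00, 13:30-17:00 (subtract 1h to convert from UTC+1).
Nadia in UTC: 09:00-12:00, 13:00-17:00.
Alice in UTC: 08:30-11:00, 13:00-17:00.
Mateo ∩ Yuki: 07:30-08:30, 09:00-12:00, 13:00-16:30.
Mateo ∩ Yuki ∩ Zara: 07:30-08:30, 09:00-10:30, 13:30-16:30.
Mateo ∩ Yuki ∩ Zara ∩ Elena: 08:00-08:30, 09:00-10:00, 13:30-16:30.
Mateo ∩ Yuki ∩ Zara ∩ Elena ∩ Nadia: 09:00-10:00, 13:30-16:30.
Mateo ∩ Yuki ∩ Zara ∩ Elena ∩ Nadia ∩ Alice: 09:00-10:00, 13:30-16:30.
The longest is 13:30-16:30 at 180 minutes.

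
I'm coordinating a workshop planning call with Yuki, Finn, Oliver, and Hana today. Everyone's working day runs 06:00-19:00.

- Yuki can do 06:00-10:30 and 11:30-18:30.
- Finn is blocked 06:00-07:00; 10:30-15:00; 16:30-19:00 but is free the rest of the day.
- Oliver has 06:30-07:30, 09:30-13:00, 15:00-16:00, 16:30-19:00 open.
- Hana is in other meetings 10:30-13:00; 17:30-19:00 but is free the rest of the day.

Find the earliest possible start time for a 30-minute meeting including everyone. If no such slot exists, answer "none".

Yuki free: 06:00-10:30, 11:30-18:30.
Finn free: 07:00-10:30, 15:00-16:30 (invert busy blocks within the working day).
Oliver free: 06:30-07:30, 09:30-13:00, 15:00-16:00, 16:30-19:00.
Hana free: 06:00-10:30, 13:00-17:30 (invert busy blocks within the working day).
Yuki ∩ Finn: 07:00-10:30, 15:00-16:30.
Yuki ∩ Finn ∩ Oliver: 07:00-07:30, 09:30-10:30, 15:00-16:00.
Yuki ∩ Finn ∩ Oliver ∩ Hana: 07:00-07:30, 09:30-10:30, 15:00-16:00.
The first common window of at least 30 minutes is 07:00-07:30, so the earliest start is 07:00.

07:00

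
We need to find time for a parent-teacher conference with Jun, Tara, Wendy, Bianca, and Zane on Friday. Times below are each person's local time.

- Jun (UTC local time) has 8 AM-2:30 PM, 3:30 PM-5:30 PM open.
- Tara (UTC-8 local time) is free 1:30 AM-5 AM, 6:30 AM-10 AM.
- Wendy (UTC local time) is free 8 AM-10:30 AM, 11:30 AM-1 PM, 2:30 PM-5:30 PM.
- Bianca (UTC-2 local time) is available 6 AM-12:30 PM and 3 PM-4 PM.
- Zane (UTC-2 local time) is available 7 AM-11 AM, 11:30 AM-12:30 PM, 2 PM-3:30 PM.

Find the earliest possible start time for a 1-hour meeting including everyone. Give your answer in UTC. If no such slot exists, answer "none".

09:30

Jun in UTC: 08:00-14:30, 15:30-17:30.
Tara in UTC: 09:30-13:00, 14:30-18:00 (add 8h to convert from UTC-8).
Wendy in UTC: 08:00-10:30, 11:30-13:00, 14:30-17:30.
Bianca in UTC: 08:00-14:30, 17:00-18:00 (add 2h to convert from UTC-2).
Zane in UTC: 09:00-13:00, 13:30-14:30, 16:00-17:30 (add 2h to convert from UTC-2).
Jun ∩ Tara: 09:30-13:00, 15:30-17:30.
Jun ∩ Tara ∩ Wendy: 09:30-10:30, 11:30-13:00, 15:30-17:30.
Jun ∩ Tara ∩ Wendy ∩ Bianca: 09:30-10:30, 11:30-13:00, 17:00-17:30.
Jun ∩ Tara ∩ Wendy ∩ Bianca ∩ Zane: 09:30-10:30, 11:30-13:00, 17:00-17:30.
The first common window of at least 60 minutes is 09:30-10:30, so the earliest start is 09:30.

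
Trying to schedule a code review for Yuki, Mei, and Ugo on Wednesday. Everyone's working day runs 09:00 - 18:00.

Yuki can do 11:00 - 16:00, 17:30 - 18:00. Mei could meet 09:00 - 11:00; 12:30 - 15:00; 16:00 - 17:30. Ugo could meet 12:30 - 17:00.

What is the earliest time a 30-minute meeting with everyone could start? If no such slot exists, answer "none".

12:30

Yuki ∩ Mei: 12:30-15:00.
Yuki ∩ Mei ∩ Ugo: 12:30-15:00.
So the common availability across everyone is 12:30-15:00.
The first common window of at least 30 minutes is 12:30-15:00, so the earliest start is 12:30.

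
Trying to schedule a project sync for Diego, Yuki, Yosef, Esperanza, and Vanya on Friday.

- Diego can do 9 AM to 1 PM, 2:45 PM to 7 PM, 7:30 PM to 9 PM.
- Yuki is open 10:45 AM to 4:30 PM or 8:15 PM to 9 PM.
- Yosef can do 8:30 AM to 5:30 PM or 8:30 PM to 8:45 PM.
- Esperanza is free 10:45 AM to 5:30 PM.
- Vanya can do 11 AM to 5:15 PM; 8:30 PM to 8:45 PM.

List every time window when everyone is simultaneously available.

11:00-13:00, 14:45-16:30

Diego ∩ Yuki: 10:45-13:00, 14:45-16:30, 20:15-21:00.
Diego ∩ Yuki ∩ Yosef: 10:45-13:00, 14:45-16:30, 20:30-20:45.
Diego ∩ Yuki ∩ Yosef ∩ Esperanza: 10:45-13:00, 14:45-16:30.
Diego ∩ Yuki ∩ Yosef ∩ Esperanza ∩ Vanya: 11:00-13:00, 14:45-16:30.
Those are the intersection windows.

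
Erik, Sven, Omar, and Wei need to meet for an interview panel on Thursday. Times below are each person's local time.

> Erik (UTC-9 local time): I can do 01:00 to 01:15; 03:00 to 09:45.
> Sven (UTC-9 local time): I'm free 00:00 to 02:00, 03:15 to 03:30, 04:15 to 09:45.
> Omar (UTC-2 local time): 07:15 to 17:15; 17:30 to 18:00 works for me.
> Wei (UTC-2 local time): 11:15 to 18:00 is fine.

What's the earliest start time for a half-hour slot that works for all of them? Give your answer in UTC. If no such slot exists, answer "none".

Erik in UTC: 10:00-10:15, 12:00-18:45 (add 9h to convert from UTC-9).
Sven in UTC: 09:00-11:00, 12:15-12:30, 13:15-18:45 (add 9h to convert from UTC-9).
Omar in UTC: 09:15-19:15, 19:30-20:00 (add 2h to convert from UTC-2).
Wei in UTC: 13:15-20:00 (add 2h to convert from UTC-2).
Erik ∩ Sven: 10:00-10:15, 12:15-12:30, 13:15-18:45.
Erik ∩ Sven ∩ Omar: 10:00-10:15, 12:15-12:30, 13:15-18:45.
Erik ∩ Sven ∩ Omar ∩ Wei: 13:15-18:45.
The first common window of at least 30 minutes is 13:15-18:45, so the earliest start is 13:15.

13:15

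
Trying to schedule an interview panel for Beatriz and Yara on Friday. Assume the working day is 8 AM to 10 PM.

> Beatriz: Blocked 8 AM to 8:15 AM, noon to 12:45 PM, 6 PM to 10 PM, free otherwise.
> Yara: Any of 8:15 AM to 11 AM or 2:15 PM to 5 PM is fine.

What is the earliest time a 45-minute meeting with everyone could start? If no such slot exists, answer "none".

Beatriz free: 08:15-12:00, 12:45-18:00 (invert busy blocks within the working day).
Yara free: 08:15-11:00, 14:15-17:00.
Beatriz ∩ Yara: 08:15-11:00, 14:15-17:00.
The first common window of at least 45 minutes is 08:15-11:00, so the earliest start is 08:15.

08:15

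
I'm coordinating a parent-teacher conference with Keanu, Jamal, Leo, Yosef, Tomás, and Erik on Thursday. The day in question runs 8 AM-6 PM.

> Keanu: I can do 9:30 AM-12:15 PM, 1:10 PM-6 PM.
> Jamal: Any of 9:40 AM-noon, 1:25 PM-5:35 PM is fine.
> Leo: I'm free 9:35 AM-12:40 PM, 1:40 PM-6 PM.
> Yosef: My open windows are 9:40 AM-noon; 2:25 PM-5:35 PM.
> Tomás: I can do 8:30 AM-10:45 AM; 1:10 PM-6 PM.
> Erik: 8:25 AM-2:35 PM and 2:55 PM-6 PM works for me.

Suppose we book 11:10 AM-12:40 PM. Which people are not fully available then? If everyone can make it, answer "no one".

Jamal, Keanu, Tomás, Yosef

Keanu: not fully free for 11:10-12:40. Jamal: not fully free for 11:10-12:40. Leo: free for 11:10-12:40. Yosef: not fully free for 11:10-12:40. Tomás: not fully free for 11:10-12:40. Erik: free for 11:10-12:40.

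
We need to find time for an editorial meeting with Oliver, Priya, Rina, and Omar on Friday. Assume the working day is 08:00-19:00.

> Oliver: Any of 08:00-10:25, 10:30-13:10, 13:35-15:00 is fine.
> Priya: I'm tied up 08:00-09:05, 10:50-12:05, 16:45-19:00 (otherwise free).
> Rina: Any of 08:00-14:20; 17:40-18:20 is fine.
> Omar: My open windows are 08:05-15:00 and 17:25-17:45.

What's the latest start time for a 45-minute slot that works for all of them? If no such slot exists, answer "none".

Oliver free: 08:00-10:25, 10:30-13:10, 13:35-15:00.
Priya free: 09:05-10:50, 12:05-16:45 (invert busy blocks within the working day).
Rina free: 08:00-14:20, 17:40-18:20.
Omar free: 08:05-15:00, 17:25-17:45.
Oliver ∩ Priya: 09:05-10:25, 10:30-10:50, 12:05-13:10, 13:35-15:00.
Oliver ∩ Priya ∩ Rina: 09:05-10:25, 10:30-10:50, 12:05-13:10, 13:35-14:20.
Oliver ∩ Priya ∩ Rina ∩ Omar: 09:05-10:25, 10:30-10:50, 12:05-13:10, 13:35-14:20.
The last common window of at least 45 minutes is 13:35-14:20; a 45-minute meeting can start as late as 13:35 and still end by 14:20.

13:35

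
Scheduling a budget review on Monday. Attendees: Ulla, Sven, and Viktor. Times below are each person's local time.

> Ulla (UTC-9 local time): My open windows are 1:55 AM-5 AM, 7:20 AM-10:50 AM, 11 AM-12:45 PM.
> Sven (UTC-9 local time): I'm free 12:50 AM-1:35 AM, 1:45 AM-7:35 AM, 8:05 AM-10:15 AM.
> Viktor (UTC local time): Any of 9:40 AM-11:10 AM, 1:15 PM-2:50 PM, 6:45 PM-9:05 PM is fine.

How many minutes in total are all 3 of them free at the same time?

Ulla in UTC: 10:55-14:00, 16:20-19:50, 20:00-21:45 (add 9h to convert from UTC-9).
Sven in UTC: 09:50-10:35, 10:45-16:35, 17:05-19:15 (add 9h to convert from UTC-9).
Viktor in UTC: 09:40-11:10, 13:15-14:50, 18:45-21:05.
Ulla ∩ Sven: 10:55-14:00, 16:20-16:35, 17:05-19:15.
Ulla ∩ Sven ∩ Viktor: 10:55-11:10, 13:15-14:00, 18:45-19:15.
Summing the common windows: 15 + 45 + 30 = 90 minutes.

90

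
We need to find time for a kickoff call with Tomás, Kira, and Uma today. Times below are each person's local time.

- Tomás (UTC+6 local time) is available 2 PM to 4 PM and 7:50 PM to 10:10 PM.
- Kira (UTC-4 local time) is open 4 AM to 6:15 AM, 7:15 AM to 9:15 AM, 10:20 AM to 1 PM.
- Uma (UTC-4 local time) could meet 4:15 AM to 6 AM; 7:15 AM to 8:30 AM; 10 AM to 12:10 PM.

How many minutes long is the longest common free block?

Tomás in UTC: 08:00-10:00, 13:50-16:10 (subtract 6h to convert from UTC+6).
Kira in UTC: 08:00-10:15, 11:15-13:15, 14:20-17:00 (add 4h to convert from UTC-4).
Uma in UTC: 08:15-10:00, 11:15-12:30, 14:00-16:10 (add 4h to convert from UTC-4).
Tomás ∩ Kira: 08:00-10:00, 14:20-16:10.
Tomás ∩ Kira ∩ Uma: 08:15-10:00, 14:20-16:10.
So the common availability across everyone is 08:15-10:00, 14:20-16:10.
The longest is 14:20-16:10 at 110 minutes.

110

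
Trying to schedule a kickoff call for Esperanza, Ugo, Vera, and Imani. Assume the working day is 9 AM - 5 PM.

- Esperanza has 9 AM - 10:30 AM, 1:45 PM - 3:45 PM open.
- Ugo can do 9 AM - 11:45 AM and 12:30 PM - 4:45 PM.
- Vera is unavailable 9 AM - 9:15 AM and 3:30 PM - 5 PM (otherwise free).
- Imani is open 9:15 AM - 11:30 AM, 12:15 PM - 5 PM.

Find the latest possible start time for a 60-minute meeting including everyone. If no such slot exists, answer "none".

Esperanza free: 09:00-10:30, 13:45-15:45.
Ugo free: 09:00-11:45, 12:30-16:45.
Vera free: 09:15-15:30 (invert busy blocks within the working day).
Imani free: 09:15-11:30, 12:15-17:00.
Esperanza ∩ Ugo: 09:00-10:30, 13:45-15:45.
Esperanza ∩ Ugo ∩ Vera: 09:15-10:30, 13:45-15:30.
Esperanza ∩ Ugo ∩ Vera ∩ Imani: 09:15-10:30, 13:45-15:30.
The last common window of at least 60 minutes is 13:45-15:30; a 60-minute meeting can start as late as 14:30 and still end by 15:30.

14:30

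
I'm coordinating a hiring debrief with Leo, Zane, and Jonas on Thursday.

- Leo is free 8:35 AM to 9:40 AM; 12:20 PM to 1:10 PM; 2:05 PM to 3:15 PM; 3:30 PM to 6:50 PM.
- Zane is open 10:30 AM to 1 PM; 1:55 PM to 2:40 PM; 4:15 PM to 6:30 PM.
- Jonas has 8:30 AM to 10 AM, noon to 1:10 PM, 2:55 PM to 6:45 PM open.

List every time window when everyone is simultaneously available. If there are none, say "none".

Leo ∩ Zane: 12:20-13:00, 14:05-14:40, 16:15-18:30.
Leo ∩ Zane ∩ Jonas: 12:20-13:00, 16:15-18:30.

12:20-13:00, 16:15-18:30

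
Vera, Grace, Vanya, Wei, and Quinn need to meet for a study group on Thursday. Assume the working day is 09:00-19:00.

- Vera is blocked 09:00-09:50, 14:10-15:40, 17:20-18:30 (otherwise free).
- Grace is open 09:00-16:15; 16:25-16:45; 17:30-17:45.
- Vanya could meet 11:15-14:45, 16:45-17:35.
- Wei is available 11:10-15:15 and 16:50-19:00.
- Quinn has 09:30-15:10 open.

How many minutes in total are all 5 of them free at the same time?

175

Vera free: 09:50-14:10, 15:40-17:20, 18:30-19:00 (invert busy blocks within the working day).
Grace free: 09:00-16:15, 16:25-16:45, 17:30-17:45.
Vanya free: 11:15-14:45, 16:45-17:35.
Wei free: 11:10-15:15, 16:50-19:00.
Quinn free: 09:30-15:10.
Vera ∩ Grace: 09:50-14:10, 15:40-16:15, 16:25-16:45.
Vera ∩ Grace ∩ Vanya: 11:15-14:10.
Vera ∩ Grace ∩ Vanya ∩ Wei: 11:15-14:10.
Vera ∩ Grace ∩ Vanya ∩ Wei ∩ Quinn: 11:15-14:10.
That's a single block of 175 minutes.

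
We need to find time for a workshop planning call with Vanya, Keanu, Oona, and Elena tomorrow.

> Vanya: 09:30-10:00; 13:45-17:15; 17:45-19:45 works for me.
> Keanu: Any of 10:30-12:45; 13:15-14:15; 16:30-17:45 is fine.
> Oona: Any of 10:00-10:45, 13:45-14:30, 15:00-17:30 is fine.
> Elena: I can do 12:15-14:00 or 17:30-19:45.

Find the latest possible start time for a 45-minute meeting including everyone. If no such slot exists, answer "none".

none

Vanya ∩ Keanu: 13:45-14:15, 16:30-17:15.
Vanya ∩ Keanu ∩ Oona: 13:45-14:15, 16:30-17:15.
Vanya ∩ Keanu ∩ Oona ∩ Elena: 13:45-14:00.
No common window is at least 45 minutes long.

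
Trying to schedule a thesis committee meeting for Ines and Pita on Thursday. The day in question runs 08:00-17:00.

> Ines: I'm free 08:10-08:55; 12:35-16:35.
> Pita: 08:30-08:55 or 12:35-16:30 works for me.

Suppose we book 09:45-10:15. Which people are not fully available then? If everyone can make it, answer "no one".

Ines, Pita

Ines: not fully free for 09:45-10:15. Pita: not fully free for 09:45-10:15.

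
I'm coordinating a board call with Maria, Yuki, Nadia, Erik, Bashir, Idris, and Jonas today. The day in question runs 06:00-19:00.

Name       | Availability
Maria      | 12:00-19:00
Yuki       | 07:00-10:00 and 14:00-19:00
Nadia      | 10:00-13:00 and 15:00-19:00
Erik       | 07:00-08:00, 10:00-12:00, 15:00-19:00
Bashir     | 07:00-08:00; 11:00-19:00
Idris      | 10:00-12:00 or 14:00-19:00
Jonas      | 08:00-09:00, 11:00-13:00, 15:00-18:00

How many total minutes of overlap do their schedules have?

Maria ∩ Yuki: 14:00-19:00.
Maria ∩ Yuki ∩ Nadia: 15:00-19:00.
Maria ∩ Yuki ∩ Nadia ∩ Erik: 15:00-19:00.
Maria ∩ Yuki ∩ Nadia ∩ Erik ∩ Bashir: 15:00-19:00.
Maria ∩ Yuki ∩ Nadia ∩ Erik ∩ Bashir ∩ Idris: 15:00-19:00.
Maria ∩ Yuki ∩ Nadia ∩ Erik ∩ Bashir ∩ Idris ∩ Jonas: 15:00-18:00.
That's a single block of 180 minutes.

180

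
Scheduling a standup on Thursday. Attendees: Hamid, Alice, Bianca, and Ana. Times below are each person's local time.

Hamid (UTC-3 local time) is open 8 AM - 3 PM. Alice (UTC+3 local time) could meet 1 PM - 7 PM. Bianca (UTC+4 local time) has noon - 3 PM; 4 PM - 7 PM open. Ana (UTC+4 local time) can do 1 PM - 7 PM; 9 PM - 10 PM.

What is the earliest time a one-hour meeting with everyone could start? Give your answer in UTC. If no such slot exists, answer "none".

12:00

Hamid in UTC: 11:00-18:00 (add 3h to convert from UTC-3).
Alice in UTC: 10:00-16:00 (subtract 3h to convert from UTC+3).
Bianca in UTC: 08:00-11:00, 12:00-15:00 (subtract 4h to convert from UTC+4).
Ana in UTC: 09:00-15:00, 17:00-18:00 (subtract 4h to convert from UTC+4).
Hamid ∩ Alice: 11:00-16:00.
Hamid ∩ Alice ∩ Bianca: 12:00-15:00.
Hamid ∩ Alice ∩ Bianca ∩ Ana: 12:00-15:00.
The first common window of at least 60 minutes is 12:00-15:00, so the earliest start is 12:00.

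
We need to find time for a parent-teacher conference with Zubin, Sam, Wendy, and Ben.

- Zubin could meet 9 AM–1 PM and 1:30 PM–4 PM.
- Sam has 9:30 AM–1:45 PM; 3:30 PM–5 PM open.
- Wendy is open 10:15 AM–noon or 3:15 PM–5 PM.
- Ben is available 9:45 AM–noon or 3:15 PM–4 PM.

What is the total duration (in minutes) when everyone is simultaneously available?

135

Zubin ∩ Sam: 09:30-13:00, 13:30-13:45, 15:30-16:00.
Zubin ∩ Sam ∩ Wendy: 10:15-12:00, 15:30-16:00.
Zubin ∩ Sam ∩ Wendy ∩ Ben: 10:15-12:00, 15:30-16:00.
Summing the common windows: 105 + 30 = 135 minutes.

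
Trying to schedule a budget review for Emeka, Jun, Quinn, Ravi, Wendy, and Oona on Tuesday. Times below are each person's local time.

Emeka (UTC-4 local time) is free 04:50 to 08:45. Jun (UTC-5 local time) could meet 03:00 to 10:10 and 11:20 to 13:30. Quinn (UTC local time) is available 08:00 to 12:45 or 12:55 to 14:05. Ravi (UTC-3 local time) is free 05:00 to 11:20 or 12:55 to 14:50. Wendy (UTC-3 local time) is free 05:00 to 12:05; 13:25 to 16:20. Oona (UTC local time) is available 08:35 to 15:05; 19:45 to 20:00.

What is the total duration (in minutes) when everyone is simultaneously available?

235

Emeka in UTC: 08:50-12:45 (add 4h to convert from UTC-4).
Jun in UTC: 08:00-15:10, 16:20-18:30 (add 5h to convert from UTC-5).
Quinn in UTC: 08:00-12:45, 12:55-14:05.
Ravi in UTC: 08:00-14:20, 15:55-17:50 (add 3h to convert from UTC-3).
Wendy in UTC: 08:00-15:05, 16:25-19:20 (add 3h to convert from UTC-3).
Oona in UTC: 08:35-15:05, 19:45-20:00.
Emeka ∩ Jun: 08:50-12:45.
Emeka ∩ Jun ∩ Quinn: 08:50-12:45.
Emeka ∩ Jun ∩ Quinn ∩ Ravi: 08:50-12:45.
Emeka ∩ Jun ∩ Quinn ∩ Ravi ∩ Wendy: 08:50-12:45.
Emeka ∩ Jun ∩ Quinn ∩ Ravi ∩ Wendy ∩ Oona: 08:50-12:45.
So the common availability across everyone is 08:50-12:45.
That's a single block of 235 minutes.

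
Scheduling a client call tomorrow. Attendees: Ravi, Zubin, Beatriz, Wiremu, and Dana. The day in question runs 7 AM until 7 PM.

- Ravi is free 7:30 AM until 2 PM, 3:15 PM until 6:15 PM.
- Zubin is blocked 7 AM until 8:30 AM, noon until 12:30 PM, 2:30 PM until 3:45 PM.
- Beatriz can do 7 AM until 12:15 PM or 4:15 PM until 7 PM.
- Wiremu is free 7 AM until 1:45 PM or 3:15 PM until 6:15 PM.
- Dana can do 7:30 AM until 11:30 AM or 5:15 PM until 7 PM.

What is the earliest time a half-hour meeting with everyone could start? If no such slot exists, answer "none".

08:30

Ravi free: 07:30-14:00, 15:15-18:15.
Zubin free: 08:30-12:00, 12:30-14:30, 15:45-19:00 (invert busy blocks within the working day).
Beatriz free: 07:00-12:15, 16:15-19:00.
Wiremu free: 07:00-13:45, 15:15-18:15.
Dana free: 07:30-11:30, 17:15-19:00.
Ravi ∩ Zubin: 08:30-12:00, 12:30-14:00, 15:45-18:15.
Ravi ∩ Zubin ∩ Beatriz: 08:30-12:00, 16:15-18:15.
Ravi ∩ Zubin ∩ Beatriz ∩ Wiremu: 08:30-12:00, 16:15-18:15.
Ravi ∩ Zubin ∩ Beatriz ∩ Wiremu ∩ Dana: 08:30-11:30, 17:15-18:15.
So the common availability across everyone is 08:30-11:30, 17:15-18:15.
The first common window of at least 30 minutes is 08:30-11:30, so the earliest start is 08:30.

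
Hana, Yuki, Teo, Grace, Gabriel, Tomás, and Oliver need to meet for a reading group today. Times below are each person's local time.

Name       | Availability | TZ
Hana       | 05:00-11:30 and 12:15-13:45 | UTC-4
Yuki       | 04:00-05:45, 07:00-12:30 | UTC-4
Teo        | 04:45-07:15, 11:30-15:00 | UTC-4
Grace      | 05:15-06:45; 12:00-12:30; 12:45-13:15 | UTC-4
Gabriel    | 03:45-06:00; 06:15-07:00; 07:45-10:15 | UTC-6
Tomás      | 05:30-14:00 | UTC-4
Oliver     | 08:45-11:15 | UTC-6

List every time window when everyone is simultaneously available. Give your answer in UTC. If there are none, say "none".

none

Hana in UTC: 09:00-15:30, 16:15-17:45 (add 4h to convert from UTC-4).
Yuki in UTC: 08:00-09:45, 11:00-16:30 (add 4h to convert from UTC-4).
Teo in UTC: 08:45-11:15, 15:30-19:00 (add 4h to convert from UTC-4).
Grace in UTC: 09:15-10:45, 16:00-16:30, 16:45-17:15 (add 4h to convert from UTC-4).
Gabriel in UTC: 09:45-12:00, 12:15-13:00, 13:45-16:15 (add 6h to convert from UTC-6).
Tomás in UTC: 09:30-18:00 (add 4h to convert from UTC-4).
Oliver in UTC: 14:45-17:15 (add 6h to convert from UTC-6).
Hana ∩ Yuki: 09:00-09:45, 11:00-15:30, 16:15-16:30.
Hana ∩ Yuki ∩ Teo: 09:00-09:45, 11:00-11:15, 16:15-16:30.
Hana ∩ Yuki ∩ Teo ∩ Grace: 09:15-09:45, 16:15-16:30.
Hana ∩ Yuki ∩ Teo ∩ Grace ∩ Gabriel: ∅.
Hana ∩ Yuki ∩ Teo ∩ Grace ∩ Gabriel ∩ Tomás: ∅.
Hana ∩ Yuki ∩ Teo ∩ Grace ∩ Gabriel ∩ Tomás ∩ Oliver: ∅.
There is no time when everyone is free.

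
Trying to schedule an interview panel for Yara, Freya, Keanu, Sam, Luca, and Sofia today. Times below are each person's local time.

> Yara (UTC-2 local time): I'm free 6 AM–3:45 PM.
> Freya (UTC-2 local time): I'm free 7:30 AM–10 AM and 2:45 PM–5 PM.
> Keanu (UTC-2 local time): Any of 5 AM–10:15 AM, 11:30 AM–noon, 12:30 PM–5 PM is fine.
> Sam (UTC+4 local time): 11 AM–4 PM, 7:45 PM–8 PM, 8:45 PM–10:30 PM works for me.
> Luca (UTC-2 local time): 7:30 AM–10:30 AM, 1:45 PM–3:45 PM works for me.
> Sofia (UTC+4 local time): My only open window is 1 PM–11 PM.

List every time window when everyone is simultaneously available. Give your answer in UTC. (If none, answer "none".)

09:30-12:00, 16:45-17:45

Yara in UTC: 08:00-17:45 (add 2h to convert from UTC-2).
Freya in UTC: 09:30-12:00, 16:45-19:00 (add 2h to convert from UTC-2).
Keanu in UTC: 07:00-12:15, 13:30-14:00, 14:30-19:00 (add 2h to convert from UTC-2).
Sam in UTC: 07:00-12:00, 15:45-16:00, 16:45-18:30 (subtract 4h to convert from UTC+4).
Luca in UTC: 09:30-12:30, 15:45-17:45 (add 2h to convert from UTC-2).
Sofia in UTC: 09:00-19:00 (subtract 4h to convert from UTC+4).
Yara ∩ Freya: 09:30-12:00, 16:45-17:45.
Yara ∩ Freya ∩ Keanu: 09:30-12:00, 16:45-17:45.
Yara ∩ Freya ∩ Keanu ∩ Sam: 09:30-12:00, 16:45-17:45.
Yara ∩ Freya ∩ Keanu ∩ Sam ∩ Luca: 09:30-12:00, 16:45-17:45.
Yara ∩ Freya ∩ Keanu ∩ Sam ∩ Luca ∩ Sofia: 09:30-12:00, 16:45-17:45.
Those are the intersection windows.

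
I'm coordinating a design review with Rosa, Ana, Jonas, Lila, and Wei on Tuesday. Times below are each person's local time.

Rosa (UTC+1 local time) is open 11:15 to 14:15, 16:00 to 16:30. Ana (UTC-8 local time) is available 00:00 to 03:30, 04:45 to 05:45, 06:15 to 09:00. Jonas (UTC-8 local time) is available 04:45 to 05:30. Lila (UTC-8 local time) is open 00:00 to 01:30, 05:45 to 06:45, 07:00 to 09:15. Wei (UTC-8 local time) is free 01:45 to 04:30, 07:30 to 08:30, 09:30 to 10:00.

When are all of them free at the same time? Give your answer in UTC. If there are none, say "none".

Rosa in UTC: 10:15-13:15, 15:00-15:30 (subtract 1h to convert from UTC+1).
Ana in UTC: 08:00-11:30, 12:45-13:45, 14:15-17:00 (add 8h to convert from UTC-8).
Jonas in UTC: 12:45-13:30 (add 8h to convert from UTC-8).
Lila in UTC: 08:00-09:30, 13:45-14:45, 15:00-17:15 (add 8h to convert from UTC-8).
Wei in UTC: 09:45-12:30, 15:30-16:30, 17:30-18:00 (add 8h to convert from UTC-8).
Rosa ∩ Ana: 10:15-11:30, 12:45-13:15, 15:00-15:30.
Rosa ∩ Ana ∩ Jonas: 12:45-13:15.
Rosa ∩ Ana ∩ Jonas ∩ Lila: ∅.
Rosa ∩ Ana ∩ Jonas ∩ Lila ∩ Wei: ∅.
There is no time when everyone is free.

none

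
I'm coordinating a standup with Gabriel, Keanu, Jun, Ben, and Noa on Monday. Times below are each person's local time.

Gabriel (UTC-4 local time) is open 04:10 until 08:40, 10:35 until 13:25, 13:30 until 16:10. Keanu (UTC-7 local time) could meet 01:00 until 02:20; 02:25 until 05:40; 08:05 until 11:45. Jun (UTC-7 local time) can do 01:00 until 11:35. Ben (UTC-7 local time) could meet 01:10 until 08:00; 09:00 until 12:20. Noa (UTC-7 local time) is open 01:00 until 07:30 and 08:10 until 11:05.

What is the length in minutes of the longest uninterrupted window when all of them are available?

195

Gabriel in UTC: 08:10-12:40, 14:35-17:25, 17:30-20:10 (add 4h to convert from UTC-4).
Keanu in UTC: 08:00-09:20, 09:25-12:40, 15:05-18:45 (add 7h to convert from UTC-7).
Jun in UTC: 08:00-18:35 (add 7h to convert from UTC-7).
Ben in UTC: 08:10-15:00, 16:00-19:20 (add 7h to convert from UTC-7).
Noa in UTC: 08:00-14:30, 15:10-18:05 (add 7h to convert from UTC-7).
Gabriel ∩ Keanu: 08:10-09:20, 09:25-12:40, 15:05-17:25, 17:30-18:45.
Gabriel ∩ Keanu ∩ Jun: 08:10-09:20, 09:25-12:40, 15:05-17:25, 17:30-18:35.
Gabriel ∩ Keanu ∩ Jun ∩ Ben: 08:10-09:20, 09:25-12:40, 16:00-17:25, 17:30-18:35.
Gabriel ∩ Keanu ∩ Jun ∩ Ben ∩ Noa: 08:10-09:20, 09:25-12:40, 16:00-17:25, 17:30-18:05.
Those are the intersection windows.
The longest is 09:25-12:40 at 195 minutes.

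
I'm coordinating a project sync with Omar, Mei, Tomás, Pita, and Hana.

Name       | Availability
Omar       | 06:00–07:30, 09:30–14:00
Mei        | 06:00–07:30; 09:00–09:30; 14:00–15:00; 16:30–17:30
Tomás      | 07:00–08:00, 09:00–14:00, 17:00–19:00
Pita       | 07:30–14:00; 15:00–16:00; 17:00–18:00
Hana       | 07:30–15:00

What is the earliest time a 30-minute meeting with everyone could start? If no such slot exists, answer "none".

none

Omar ∩ Mei: 06:00-07:30.
Omar ∩ Mei ∩ Tomás: 07:00-07:30.
Omar ∩ Mei ∩ Tomás ∩ Pita: ∅.
Omar ∩ Mei ∩ Tomás ∩ Pita ∩ Hana: ∅.
There is no time when everyone is free.
No common window is at least 30 minutes long.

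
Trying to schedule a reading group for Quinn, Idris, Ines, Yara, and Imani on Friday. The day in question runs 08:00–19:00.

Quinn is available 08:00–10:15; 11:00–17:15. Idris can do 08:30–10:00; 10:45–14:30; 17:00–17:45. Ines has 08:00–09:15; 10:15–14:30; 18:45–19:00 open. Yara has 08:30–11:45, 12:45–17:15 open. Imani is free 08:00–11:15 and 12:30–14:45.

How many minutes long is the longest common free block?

105

Quinn ∩ Idris: 08:30-10:00, 11:00-14:30, 17:00-17:15.
Quinn ∩ Idris ∩ Ines: 08:30-09:15, 11:00-14:30.
Quinn ∩ Idris ∩ Ines ∩ Yara: 08:30-09:15, 11:00-11:45, 12:45-14:30.
Quinn ∩ Idris ∩ Ines ∩ Yara ∩ Imani: 08:30-09:15, 11:00-11:15, 12:45-14:30.
The longest is 12:45-14:30 at 105 minutes.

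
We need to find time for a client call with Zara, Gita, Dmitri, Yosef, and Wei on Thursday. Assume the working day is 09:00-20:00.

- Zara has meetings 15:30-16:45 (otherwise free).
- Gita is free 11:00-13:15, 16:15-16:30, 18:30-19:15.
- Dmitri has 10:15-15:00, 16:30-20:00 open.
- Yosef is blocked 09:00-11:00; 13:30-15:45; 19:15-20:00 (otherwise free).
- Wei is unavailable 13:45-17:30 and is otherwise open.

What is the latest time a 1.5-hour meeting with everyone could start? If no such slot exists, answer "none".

Zara free: 09:00-15:30, 16:45-20:00 (invert busy blocks within the working day).
Gita free: 11:00-13:15, 16:15-16:30, 18:30-19:15.
Dmitri free: 10:15-15:00, 16:30-20:00.
Yosef free: 11:00-13:30, 15:45-19:15 (invert busy blocks within the working day).
Wei free: 09:00-13:45, 17:30-20:00 (invert busy blocks within the working day).
Zara ∩ Gita: 11:00-13:15, 18:30-19:15.
Zara ∩ Gita ∩ Dmitri: 11:00-13:15, 18:30-19:15.
Zara ∩ Gita ∩ Dmitri ∩ Yosef: 11:00-13:15, 18:30-19:15.
Zara ∩ Gita ∩ Dmitri ∩ Yosef ∩ Wei: 11:00-13:15, 18:30-19:15.
The last common window of at least 90 minutes is 11:00-13:15; a 90-minute meeting can start as late as 11:45 and still end by 13:15.

11:45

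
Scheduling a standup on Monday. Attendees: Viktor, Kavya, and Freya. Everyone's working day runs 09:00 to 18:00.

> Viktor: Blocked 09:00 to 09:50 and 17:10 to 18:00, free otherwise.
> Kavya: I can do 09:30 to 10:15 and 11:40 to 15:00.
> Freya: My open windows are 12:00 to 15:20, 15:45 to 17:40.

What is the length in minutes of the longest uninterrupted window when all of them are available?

180

Viktor free: 09:50-17:10 (invert busy blocks within the working day).
Kavya free: 09:30-10:15, 11:40-15:00.
Freya free: 12:00-15:20, 15:45-17:40.
Viktor ∩ Kavya: 09:50-10:15, 11:40-15:00.
Viktor ∩ Kavya ∩ Freya: 12:00-15:00.
The longest is 12:00-15:00 at 180 minutes.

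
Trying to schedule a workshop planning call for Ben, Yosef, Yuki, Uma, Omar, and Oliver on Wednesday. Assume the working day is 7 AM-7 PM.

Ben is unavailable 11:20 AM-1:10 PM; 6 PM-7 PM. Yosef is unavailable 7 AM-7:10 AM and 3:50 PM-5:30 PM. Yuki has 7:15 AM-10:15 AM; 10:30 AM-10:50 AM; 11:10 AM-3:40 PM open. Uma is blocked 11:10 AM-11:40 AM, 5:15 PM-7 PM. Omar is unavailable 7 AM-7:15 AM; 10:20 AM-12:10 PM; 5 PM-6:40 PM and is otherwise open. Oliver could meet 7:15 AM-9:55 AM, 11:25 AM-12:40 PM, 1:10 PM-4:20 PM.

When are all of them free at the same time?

Ben free: 07:00-11:20, 13:10-18:00 (invert busy blocks within the working day).
Yosef free: 07:10-15:50, 17:30-19:00 (invert busy blocks within the working day).
Yuki free: 07:15-10:15, 10:30-10:50, 11:10-15:40.
Uma free: 07:00-11:10, 11:40-17:15 (invert busy blocks within the working day).
Omar free: 07:15-10:20, 12:10-17:00, 18:40-19:00 (invert busy blocks within the working day).
Oliver free: 07:15-09:55, 11:25-12:40, 13:10-16:20.
Ben ∩ Yosef: 07:10-11:20, 13:10-15:50, 17:30-18:00.
Ben ∩ Yosef ∩ Yuki: 07:15-10:15, 10:30-10:50, 11:10-11:20, 13:10-15:40.
Ben ∩ Yosef ∩ Yuki ∩ Uma: 07:15-10:15, 10:30-10:50, 13:10-15:40.
Ben ∩ Yosef ∩ Yuki ∩ Uma ∩ Omar: 07:15-10:15, 13:10-15:40.
Ben ∩ Yosef ∩ Yuki ∩ Uma ∩ Omar ∩ Oliver: 07:15-09:55, 13:10-15:40.
Those are the intersection windows.

07:15-09:55, 13:10-15:40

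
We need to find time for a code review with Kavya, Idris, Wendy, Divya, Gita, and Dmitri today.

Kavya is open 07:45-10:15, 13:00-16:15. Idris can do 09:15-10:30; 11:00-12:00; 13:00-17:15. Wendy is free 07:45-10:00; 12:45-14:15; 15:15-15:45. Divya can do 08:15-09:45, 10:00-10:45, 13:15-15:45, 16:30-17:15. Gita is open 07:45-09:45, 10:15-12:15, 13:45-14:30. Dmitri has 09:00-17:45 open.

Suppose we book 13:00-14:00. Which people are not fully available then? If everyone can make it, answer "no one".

Kavya: free for 13:00-14:00. Idris: free for 13:00-14:00. Wendy: free for 13:00-14:00. Divya: not fully free for 13:00-14:00. Gita: not fully free for 13:00-14:00. Dmitri: free for 13:00-14:00.

Divya, Gita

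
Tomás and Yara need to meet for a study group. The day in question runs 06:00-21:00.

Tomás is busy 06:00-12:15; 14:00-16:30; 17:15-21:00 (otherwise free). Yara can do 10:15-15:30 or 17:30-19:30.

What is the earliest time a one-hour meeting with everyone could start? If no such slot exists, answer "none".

12:15

Tomás free: 12:15-14:00, 16:30-17:15 (invert busy blocks within the working day).
Yara free: 10:15-15:30, 17:30-19:30.
Tomás ∩ Yara: 12:15-14:00.
The first common window of at least 60 minutes is 12:15-14:00, so the earliest start is 12:15.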